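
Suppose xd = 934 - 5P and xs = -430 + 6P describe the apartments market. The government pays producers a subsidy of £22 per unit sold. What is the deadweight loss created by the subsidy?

Deadweight loss = £660

Pre-subsidy: 934 - 5P = -430 + 6P gives P* = 124, x* = 314.
With the subsidy, sellers receive Ps = Pb + 22 for each unit, where Pb is the price buyers pay.
Supply in terms of Pb becomes xs = -430 + 6(Pb + 22) = -298 + 6Pb. Setting this equal to demand: 934 - 5Pb = -298 + 6Pb, so Pb = 112.
Sellers receive Ps = 112 + 22 = 134; x' = 934 − 5·112 = 374.
The subsidy expands output by 374 − 314 = 60 past the efficient level; on those units the gap between marginal cost and willingness to pay runs from 0 up to 22.
DWL = ½ × 22 × 60 = 660.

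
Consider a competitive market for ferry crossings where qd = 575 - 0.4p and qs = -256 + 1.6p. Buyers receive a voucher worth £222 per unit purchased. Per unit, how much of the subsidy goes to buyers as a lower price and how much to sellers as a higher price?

Pre-subsidy: 575 - 0.4p = -256 + 1.6p gives p* = 415.5, q* = 408.8.
With the rebate, buyers effectively pay pb = ps − 222, where ps is the price sellers receive.
Demand in terms of ps becomes qd = 575 − 0.4(ps − 222) = 663.8 - 0.4ps. Setting this equal to supply: 663.8 - 0.4ps = -256 + 1.6ps, so ps = 459.9.
Buyers pay pb = 459.9 − 222 = 237.9; q' = -256 + 1.6·459.9 = 479.84.
Buyers' price falls by p* − pb = 415.5 − 237.9 = 177.6; sellers' price rises by ps − p* = 459.9 − 415.5 = 44.4.

Buyers gain £177.6 per unit; sellers gain £44.4 per unit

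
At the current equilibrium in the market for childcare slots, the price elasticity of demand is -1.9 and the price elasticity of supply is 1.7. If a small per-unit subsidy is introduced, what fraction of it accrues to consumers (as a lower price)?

For a small subsidy around the equilibrium, the benefit split depends on the relative slopes, which at a point are proportional to the elasticities.
Buyer share = εs/(εs + |εd|) = 1.7/(1.7 + 1.9) = 17/36; seller share = |εd|/(εs + |εd|) = 19/36.

Consumer share = 17/36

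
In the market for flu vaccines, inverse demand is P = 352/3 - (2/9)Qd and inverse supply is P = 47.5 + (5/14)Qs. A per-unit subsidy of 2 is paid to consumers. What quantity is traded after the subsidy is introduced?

Pre-subsidy: 352/3 - (2/9)Q = 47.5 + (5/14)Q gives Q* = 8799/73 and P* = 6610/73.
With the rebate, buyers effectively pay Pb = Ps − 2, where Ps is the price sellers receive.
On the curves, Pb = 352/3 - (2/9)Q and Ps = 47.5 + (5/14)Q; the wedge Ps − Pb = 2 gives 47.5 + (5/14)Q − (352/3 - (2/9)Q) = 2, so Q' = 9051/73.
Then Pb = 352/3 − (2/9)·(9051/73) = 6554/73 and Ps = 47.5 + (5/14)·(9051/73) = 6700/73.

Q' = 9051/73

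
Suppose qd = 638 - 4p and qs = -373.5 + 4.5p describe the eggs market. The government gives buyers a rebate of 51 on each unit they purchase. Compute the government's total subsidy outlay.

Pre-subsidy: 638 - 4p = -373.5 + 4.5p gives p* = 119, q* = 162.
With the rebate, buyers effectively pay pb = ps − 51, where ps is the price sellers receive.
Demand in terms of ps becomes qd = 638 − 4(ps − 51) = 842 - 4ps. Setting this equal to supply: 842 - 4ps = -373.5 + 4.5ps, so ps = 143.
Buyers pay pb = 143 − 51 = 92; q' = -373.5 + 4.5·143 = 270.
Government outlay = subsidy × quantity = 51 × 270 = 13770.

Government cost = 13770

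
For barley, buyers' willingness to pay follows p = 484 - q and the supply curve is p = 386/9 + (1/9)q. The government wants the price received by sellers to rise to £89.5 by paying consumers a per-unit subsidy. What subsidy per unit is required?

Required subsidy s = £25 per unit

At a seller price of 89.5, quantity supplied is -386 + 9·89.5 = 419.5.
Buyers absorb 419.5 only when they pay pb = 484 − 1·419.5 = 64.5.
s = ps − pb = 89.5 − 64.5 = 25.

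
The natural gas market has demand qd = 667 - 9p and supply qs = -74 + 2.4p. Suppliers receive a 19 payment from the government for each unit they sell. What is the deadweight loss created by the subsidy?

Pre-subsidy: 667 - 9p = -74 + 2.4p gives p* = 65, q* = 82.
With the subsidy, sellers receive ps = pb + 19 for each unit, where pb is the price buyers pay.
Supply in terms of pb becomes qs = -74 + 2.4(pb + 19) = -28.4 + 2.4pb. Setting this equal to demand: 667 - 9pb = -28.4 + 2.4pb, so pb = 61.
Sellers receive ps = 61 + 19 = 80; q' = 667 − 9·61 = 118.
The subsidy expands output by 118 − 82 = 36 past the efficient level; on those units the gap between marginal cost and willingness to pay runs from 0 up to 19.
DWL = ½ × 19 × 36 = 342.

Deadweight loss = 342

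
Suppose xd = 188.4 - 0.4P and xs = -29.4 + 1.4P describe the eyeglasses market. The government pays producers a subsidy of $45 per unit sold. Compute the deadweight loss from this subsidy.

Pre-subsidy: 188.4 - 0.4P = -29.4 + 1.4P gives P* = 121, x* = 140.
With the subsidy, sellers receive Ps = Pb + 45 for each unit, where Pb is the price buyers pay.
Supply in terms of Pb becomes xs = -29.4 + 1.4(Pb + 45) = 33.6 + 1.4Pb. Setting this equal to demand: 188.4 - 0.4Pb = 33.6 + 1.4Pb, so Pb = 86.
Sellers receive Ps = 86 + 45 = 131; x' = 188.4 − 0.4·86 = 154.
The subsidy expands output by 154 − 140 = 14 past the efficient level; on those units the gap between marginal cost and willingness to pay runs from 0 up to 45.
DWL = ½ × 45 × 14 = 315.

Deadweight loss = $315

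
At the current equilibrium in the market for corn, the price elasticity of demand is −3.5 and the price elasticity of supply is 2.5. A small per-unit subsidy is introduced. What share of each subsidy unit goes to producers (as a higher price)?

For a small subsidy around the equilibrium, the benefit split depends on the relative slopes, which at a point are proportional to the elasticities.
Buyer share = εs/(εs + |εd|) = 2.5/(2.5 + 3.5) = 5/12; seller share = |εd|/(εs + |εd|) = 7/12.
So producers capture 7/12 of the subsidy.

Producer share = 7/12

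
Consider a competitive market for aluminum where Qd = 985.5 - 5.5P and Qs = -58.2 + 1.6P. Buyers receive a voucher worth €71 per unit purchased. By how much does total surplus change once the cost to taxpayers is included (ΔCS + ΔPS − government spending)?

Pre-subsidy: 985.5 - 5.5P = -58.2 + 1.6P gives P* = 147, Q* = 177.
With the rebate, buyers effectively pay Pb = Ps − 71, where Ps is the price sellers receive.
Demand in terms of Ps becomes Qd = 985.5 − 5.5(Ps − 71) = 1376 - 5.5Ps. Setting this equal to supply: 1376 - 5.5Ps = -58.2 + 1.6Ps, so Ps = 202.
Buyers pay Pb = 202 − 71 = 131; Q' = -58.2 + 1.6·202 = 265.
ΔCS = ½(177 + 265)(147 − 131) = 3536; ΔPS = ½(177 + 265)(202 − 147) = 12155.
Government spending = 71 × 265 = 18815.
Net change = 3536 + 12155 − 18815 = -3124. The loss equals the DWL triangle ½·71·88.

Net change in total surplus = -€3124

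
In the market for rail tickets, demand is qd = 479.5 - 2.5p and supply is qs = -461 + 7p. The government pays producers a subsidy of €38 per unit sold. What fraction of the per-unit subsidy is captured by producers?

Pre-subsidy: 479.5 - 2.5p = -461 + 7p gives p* = 99, q* = 232.
With the subsidy, sellers receive ps = pb + 38 for each unit, where pb is the price buyers pay.
Supply in terms of pb becomes qs = -461 + 7(pb + 38) = -195 + 7pb. Setting this equal to demand: 479.5 - 2.5pb = -195 + 7pb, so pb = 71.
Sellers receive ps = 71 + 38 = 109; q' = 479.5 − 2.5·71 = 302.
Buyers' price falls by p* − pb = 99 − 71 = 28; sellers' price rises by ps − p* = 109 − 99 = 10.
So producers capture 10/38 = 5/19 of each unit of subsidy.

Producer share = 5/19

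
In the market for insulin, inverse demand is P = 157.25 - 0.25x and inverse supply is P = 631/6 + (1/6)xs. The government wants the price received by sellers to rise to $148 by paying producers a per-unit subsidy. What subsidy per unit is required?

Required subsidy s = $55 per unit

At a seller price of 148, quantity supplied is -631 + 6·148 = 257.
Buyers absorb 257 only when they pay Pb = 157.25 − 0.25·257 = 93.
s = Ps − Pb = 148 − 93 = 55.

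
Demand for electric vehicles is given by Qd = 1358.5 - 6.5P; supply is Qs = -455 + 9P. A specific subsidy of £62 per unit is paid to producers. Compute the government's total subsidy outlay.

Pre-subsidy: 1358.5 - 6.5P = -455 + 9P gives P* = 117, Q* = 598.
With the subsidy, sellers receive Ps = Pb + 62 for each unit, where Pb is the price buyers pay.
Supply in terms of Pb becomes Qs = -455 + 9(Pb + 62) = 103 + 9Pb. Setting this equal to demand: 1358.5 - 6.5Pb = 103 + 9Pb, so Pb = 81.
Sellers receive Ps = 81 + 62 = 143; Q' = 1358.5 − 6.5·81 = 832.
Government outlay = subsidy × quantity = 62 × 832 = 51584.

Government cost = £51584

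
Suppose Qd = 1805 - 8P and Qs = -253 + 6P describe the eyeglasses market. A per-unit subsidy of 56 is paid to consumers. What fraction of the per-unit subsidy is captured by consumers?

Consumer share = 3/7

Pre-subsidy: 1805 - 8P = -253 + 6P gives P* = 147, Q* = 629.
With the rebate, buyers effectively pay Pb = Ps − 56, where Ps is the price sellers receive.
Demand in terms of Ps becomes Qd = 1805 − 8(Ps − 56) = 2253 - 8Ps. Setting this equal to supply: 2253 - 8Ps = -253 + 6Ps, so Ps = 179.
Buyers pay Pb = 179 − 56 = 123; Q' = -253 + 6·179 = 821.
Buyers' price falls by P* − Pb = 147 − 123 = 24; sellers' price rises by Ps − P* = 179 − 147 = 32.
So consumers capture 24/56 = 3/7 of each unit of subsidy.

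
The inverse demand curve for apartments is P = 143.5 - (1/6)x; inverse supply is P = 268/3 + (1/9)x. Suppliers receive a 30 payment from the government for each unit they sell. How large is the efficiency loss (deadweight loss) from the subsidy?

Pre-subsidy: 143.5 - (1/6)x = 268/3 + (1/9)x gives x* = 195 and P* = 111.
With the subsidy, sellers receive Ps = Pb + 30 for each unit, where Pb is the price buyers pay.
On the curves, Pb = 143.5 - (1/6)x and Ps = 268/3 + (1/9)x; the wedge Ps − Pb = 30 gives 268/3 + (1/9)x − (143.5 - (1/6)x) = 30, so x' = 303.
Then Pb = 143.5 − (1/6)·303 = 93 and Ps = 268/3 + (1/9)·303 = 123.
The subsidy expands output by 303 − 195 = 108 past the efficient level; on those units the gap between marginal cost and willingness to pay runs from 0 up to 30.
DWL = ½ × 30 × 108 = 1620.

Deadweight loss = 1620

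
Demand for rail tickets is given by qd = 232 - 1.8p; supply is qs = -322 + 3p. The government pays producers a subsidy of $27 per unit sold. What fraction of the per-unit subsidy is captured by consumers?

Consumer share = 0.625

Pre-subsidy: 232 - 1.8p = -322 + 3p gives p* = 1385/12, q* = 24.25.
With the subsidy, sellers receive ps = pb + 27 for each unit, where pb is the price buyers pay.
Supply in terms of pb becomes qs = -322 + 3(pb + 27) = -241 + 3pb. Setting this equal to demand: 232 - 1.8pb = -241 + 3pb, so pb = 2365/24.
Sellers receive ps = 2365/24 + 27 = 3013/24; q' = 232 − 1.8·(2365/24) = 54.625.
Buyers' price falls by p* − pb = 1385/12 − 2365/24 = 16.875; sellers' price rises by ps − p* = 3013/24 − 1385/12 = 10.125.
So consumers capture 16.875/27 = 0.625 of each unit of subsidy.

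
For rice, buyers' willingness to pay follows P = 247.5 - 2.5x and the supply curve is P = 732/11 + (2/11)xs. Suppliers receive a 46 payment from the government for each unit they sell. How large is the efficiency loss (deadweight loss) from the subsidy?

Deadweight loss = 23276/59

Pre-subsidy: 247.5 - 2.5x = 732/11 + (2/11)x gives x* = 3981/59 and P* = 4650/59.
With the subsidy, sellers receive Ps = Pb + 46 for each unit, where Pb is the price buyers pay.
On the curves, Pb = 247.5 - 2.5x and Ps = 732/11 + (2/11)x; the wedge Ps − Pb = 46 gives 732/11 + (2/11)x − (247.5 - 2.5x) = 46, so x' = 4993/59.
Then Pb = 247.5 − 2.5·(4993/59) = 2120/59 and Ps = 732/11 + (2/11)·(4993/59) = 4834/59.
The subsidy expands output by 4993/59 − 3981/59 = 1012/59 past the efficient level; on those units the gap between marginal cost and willingness to pay runs from 0 up to 46.
DWL = ½ × 46 × 1012/59 = 23276/59.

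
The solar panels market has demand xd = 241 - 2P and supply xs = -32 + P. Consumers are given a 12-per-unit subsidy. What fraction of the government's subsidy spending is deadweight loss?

Pre-subsidy: 241 - 2P = -32 + P gives P* = 91, x* = 59.
With the rebate, buyers effectively pay Pb = Ps − 12, where Ps is the price sellers receive.
Demand in terms of Ps becomes xd = 241 − 2(Ps − 12) = 265 - 2Ps. Setting this equal to supply: 265 - 2Ps = -32 + Ps, so Ps = 99.
Buyers pay Pb = 99 − 12 = 87; x' = -32 + 1·99 = 67.
ΔCS = ½(59 + 67)(91 − 87) = 252; ΔPS = ½(59 + 67)(99 − 91) = 504.
Government spending = 12 × 67 = 804.
DWL = ½ × 12 × (67 − 59) = 48; fraction = 48 / 804 = 4/67.

DWL / government spending = 4/67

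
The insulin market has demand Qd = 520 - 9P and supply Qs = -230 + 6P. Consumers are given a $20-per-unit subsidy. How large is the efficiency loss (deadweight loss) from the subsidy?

Pre-subsidy: 520 - 9P = -230 + 6P gives P* = 50, Q* = 70.
With the rebate, buyers effectively pay Pb = Ps − 20, where Ps is the price sellers receive.
Demand in terms of Ps becomes Qd = 520 − 9(Ps − 20) = 700 - 9Ps. Setting this equal to supply: 700 - 9Ps = -230 + 6Ps, so Ps = 62.
Buyers pay Pb = 62 − 20 = 42; Q' = -230 + 6·62 = 142.
The subsidy expands output by 142 − 70 = 72 past the efficient level; on those units the gap between marginal cost and willingness to pay runs from 0 up to 20.
DWL = ½ × 20 × 72 = 720.

Deadweight loss = $720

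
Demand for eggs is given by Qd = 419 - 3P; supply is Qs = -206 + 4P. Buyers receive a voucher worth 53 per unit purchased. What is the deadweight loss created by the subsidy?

Pre-subsidy: 419 - 3P = -206 + 4P gives P* = 625/7, Q* = 1058/7.
With the rebate, buyers effectively pay Pb = Ps − 53, where Ps is the price sellers receive.
Demand in terms of Ps becomes Qd = 419 − 3(Ps − 53) = 578 - 3Ps. Setting this equal to supply: 578 - 3Ps = -206 + 4Ps, so Ps = 112.
Buyers pay Pb = 112 − 53 = 59; Q' = -206 + 4·112 = 242.
The subsidy expands output by 242 − 1058/7 = 636/7 past the efficient level; on those units the gap between marginal cost and willingness to pay runs from 0 up to 53.
DWL = ½ × 53 × 636/7 = 16854/7.

Deadweight loss = 16854/7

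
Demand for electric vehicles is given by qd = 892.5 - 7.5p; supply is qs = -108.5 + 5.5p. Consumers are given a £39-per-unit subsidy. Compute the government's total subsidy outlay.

Pre-subsidy: 892.5 - 7.5p = -108.5 + 5.5p gives p* = 77, q* = 315.
With the rebate, buyers effectively pay pb = ps − 39, where ps is the price sellers receive.
Demand in terms of ps becomes qd = 892.5 − 7.5(ps − 39) = 1185 - 7.5ps. Setting this equal to supply: 1185 - 7.5ps = -108.5 + 5.5ps, so ps = 99.5.
Buyers pay pb = 99.5 − 39 = 60.5; q' = -108.5 + 5.5·99.5 = 438.75.
Government outlay = subsidy × quantity = 39 × 438.75 = 17111.25.

Government cost = £17111.25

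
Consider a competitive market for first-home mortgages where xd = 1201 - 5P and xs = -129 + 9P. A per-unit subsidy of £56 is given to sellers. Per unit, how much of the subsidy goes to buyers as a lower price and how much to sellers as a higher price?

Pre-subsidy: 1201 - 5P = -129 + 9P gives P* = 95, x* = 726.
With the subsidy, sellers receive Ps = Pb + 56 for each unit, where Pb is the price buyers pay.
Supply in terms of Pb becomes xs = -129 + 9(Pb + 56) = 375 + 9Pb. Setting this equal to demand: 1201 - 5Pb = 375 + 9Pb, so Pb = 59.
Sellers receive Ps = 59 + 56 = 115; x' = 1201 − 5·59 = 906.
Buyers' price falls by P* − Pb = 95 − 59 = 36; sellers' price rises by Ps − P* = 115 − 95 = 20.

Buyers gain £36 per unit; sellers gain £20 per unit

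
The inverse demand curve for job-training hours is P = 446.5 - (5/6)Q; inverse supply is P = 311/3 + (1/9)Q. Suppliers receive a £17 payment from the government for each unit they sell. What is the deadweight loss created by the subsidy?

Deadweight loss = £153

Pre-subsidy: 446.5 - (5/6)Q = 311/3 + (1/9)Q gives Q* = 363 and P* = 144.
With the subsidy, sellers receive Ps = Pb + 17 for each unit, where Pb is the price buyers pay.
On the curves, Pb = 446.5 - (5/6)Q and Ps = 311/3 + (1/9)Q; the wedge Ps − Pb = 17 gives 311/3 + (1/9)Q − (446.5 - (5/6)Q) = 17, so Q' = 381.
Then Pb = 446.5 − (5/6)·381 = 129 and Ps = 311/3 + (1/9)·381 = 146.
The subsidy expands output by 381 − 363 = 18 past the efficient level; on those units the gap between marginal cost and willingness to pay runs from 0 up to 17.
DWL = ½ × 17 × 18 = 153.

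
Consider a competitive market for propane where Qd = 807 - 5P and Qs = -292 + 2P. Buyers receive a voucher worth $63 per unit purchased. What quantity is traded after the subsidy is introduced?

Q' = 112

Pre-subsidy: 807 - 5P = -292 + 2P gives P* = 157, Q* = 22.
With the rebate, buyers effectively pay Pb = Ps − 63, where Ps is the price sellers receive.
Demand in terms of Ps becomes Qd = 807 − 5(Ps − 63) = 1122 - 5Ps. Setting this equal to supply: 1122 - 5Ps = -292 + 2Ps, so Ps = 202.
Buyers pay Pb = 202 − 63 = 139; Q' = -292 + 2·202 = 112.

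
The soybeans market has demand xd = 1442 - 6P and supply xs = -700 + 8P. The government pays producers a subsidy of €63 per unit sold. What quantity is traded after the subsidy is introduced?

x' = 740

Pre-subsidy: 1442 - 6P = -700 + 8P gives P* = 153, x* = 524.
With the subsidy, sellers receive Ps = Pb + 63 for each unit, where Pb is the price buyers pay.
Supply in terms of Pb becomes xs = -700 + 8(Pb + 63) = -196 + 8Pb. Setting this equal to demand: 1442 - 6Pb = -196 + 8Pb, so Pb = 117.
Sellers receive Ps = 117 + 63 = 180; x' = 1442 − 6·117 = 740.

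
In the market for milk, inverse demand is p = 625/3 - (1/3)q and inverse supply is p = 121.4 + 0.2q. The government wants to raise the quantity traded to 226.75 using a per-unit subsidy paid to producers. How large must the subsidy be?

Required subsidy s = 34 per unit

At q = 226.75, from the demand curve buyers pay pb = 625/3 − (1/3)·226.75 = 132.75; from the supply curve sellers need ps = 121.4 + 0.2·226.75 = 166.75.
The subsidy must fill the gap: s = ps − pb = 166.75 − 132.75 = 34.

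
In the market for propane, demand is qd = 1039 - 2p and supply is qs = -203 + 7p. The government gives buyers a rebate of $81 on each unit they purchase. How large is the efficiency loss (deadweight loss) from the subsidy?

Deadweight loss = $5103

Pre-subsidy: 1039 - 2p = -203 + 7p gives p* = 138, q* = 763.
With the rebate, buyers effectively pay pb = ps − 81, where ps is the price sellers receive.
Demand in terms of ps becomes qd = 1039 − 2(ps − 81) = 1201 - 2ps. Setting this equal to supply: 1201 - 2ps = -203 + 7ps, so ps = 156.
Buyers pay pb = 156 − 81 = 75; q' = -203 + 7·156 = 889.
The subsidy expands output by 889 − 763 = 126 past the efficient level; on those units the gap between marginal cost and willingness to pay runs from 0 up to 81.
DWL = ½ × 81 × 126 = 5103.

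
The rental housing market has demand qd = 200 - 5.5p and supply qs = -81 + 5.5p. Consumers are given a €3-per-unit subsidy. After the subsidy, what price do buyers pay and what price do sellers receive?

Buyers pay 529/22; sellers receive 595/22

Pre-subsidy: 200 - 5.5p = -81 + 5.5p gives p* = 281/11, q* = 59.5.
With the rebate, buyers effectively pay pb = ps − 3, where ps is the price sellers receive.
Demand in terms of ps becomes qd = 200 − 5.5(ps − 3) = 216.5 - 5.5ps. Setting this equal to supply: 216.5 - 5.5ps = -81 + 5.5ps, so ps = 595/22.
Buyers pay pb = 595/22 − 3 = 529/22; q' = -81 + 5.5·(595/22) = 67.75.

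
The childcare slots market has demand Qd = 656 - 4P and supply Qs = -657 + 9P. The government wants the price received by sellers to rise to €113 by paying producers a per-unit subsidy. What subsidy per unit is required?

At a seller price of 113, quantity supplied is -657 + 9·113 = 360.
Buyers absorb 360 only when they pay Pb with 656 − 4·Pb = 360, i.e. Pb = 74.
s = Ps − Pb = 113 − 74 = 39.

Required subsidy s = €39 per unit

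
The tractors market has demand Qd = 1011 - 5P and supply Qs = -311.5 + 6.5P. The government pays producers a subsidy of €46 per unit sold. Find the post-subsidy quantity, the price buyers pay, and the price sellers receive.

Pre-subsidy: 1011 - 5P = -311.5 + 6.5P gives P* = 115, Q* = 436.
With the subsidy, sellers receive Ps = Pb + 46 for each unit, where Pb is the price buyers pay.
Supply in terms of Pb becomes Qs = -311.5 + 6.5(Pb + 46) = -12.5 + 6.5Pb. Setting this equal to demand: 1011 - 5Pb = -12.5 + 6.5Pb, so Pb = 89.
Sellers receive Ps = 89 + 46 = 135; Q' = 1011 − 5·89 = 566.

Q' = 566; buyers pay €89; sellers receive €135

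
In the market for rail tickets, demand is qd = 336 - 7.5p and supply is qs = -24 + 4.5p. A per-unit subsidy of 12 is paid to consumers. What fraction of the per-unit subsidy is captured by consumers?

Consumer share = 0.375

Pre-subsidy: 336 - 7.5p = -24 + 4.5p gives p* = 30, q* = 111.
With the rebate, buyers effectively pay pb = ps − 12, where ps is the price sellers receive.
Demand in terms of ps becomes qd = 336 − 7.5(ps − 12) = 426 - 7.5ps. Setting this equal to supply: 426 - 7.5ps = -24 + 4.5ps, so ps = 37.5.
Buyers pay pb = 37.5 − 12 = 25.5; q' = -24 + 4.5·37.5 = 144.75.
Buyers' price falls by p* − pb = 30 − 25.5 = 4.5; sellers' price rises by ps − p* = 37.5 − 30 = 7.5.
So consumers capture 4.5/12 = 0.375 of each unit of subsidy.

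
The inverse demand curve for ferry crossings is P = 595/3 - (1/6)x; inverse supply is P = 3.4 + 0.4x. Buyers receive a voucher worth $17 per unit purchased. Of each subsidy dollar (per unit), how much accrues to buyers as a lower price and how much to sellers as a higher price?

Buyers gain $5 per unit; sellers gain $12 per unit

Pre-subsidy: 595/3 - (1/6)x = 3.4 + 0.4x gives x* = 344 and P* = 141.
With the rebate, buyers effectively pay Pb = Ps − 17, where Ps is the price sellers receive.
On the curves, Pb = 595/3 - (1/6)x and Ps = 3.4 + 0.4x; the wedge Ps − Pb = 17 gives 3.4 + 0.4x − (595/3 - (1/6)x) = 17, so x' = 374.
Then Pb = 595/3 − (1/6)·374 = 136 and Ps = 3.4 + 0.4·374 = 153.
Buyers' price falls by P* − Pb = 141 − 136 = 5; sellers' price rises by Ps − P* = 153 − 141 = 12.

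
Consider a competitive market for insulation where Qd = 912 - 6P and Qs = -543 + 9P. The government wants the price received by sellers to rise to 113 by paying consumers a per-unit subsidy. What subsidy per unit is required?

At a seller price of 113, quantity supplied is -543 + 9·113 = 474.
Buyers absorb 474 only when they pay Pb with 912 − 6·Pb = 474, i.e. Pb = 73.
s = Ps − Pb = 113 − 73 = 40.

Required subsidy s = 40 per unit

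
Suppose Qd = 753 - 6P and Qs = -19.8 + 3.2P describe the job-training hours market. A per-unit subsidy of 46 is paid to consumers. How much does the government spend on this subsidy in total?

Pre-subsidy: 753 - 6P = -19.8 + 3.2P gives P* = 84, Q* = 249.
With the rebate, buyers effectively pay Pb = Ps − 46, where Ps is the price sellers receive.
Demand in terms of Ps becomes Qd = 753 − 6(Ps − 46) = 1029 - 6Ps. Setting this equal to supply: 1029 - 6Ps = -19.8 + 3.2Ps, so Ps = 114.
Buyers pay Pb = 114 − 46 = 68; Q' = -19.8 + 3.2·114 = 345.
Government outlay = subsidy × quantity = 46 × 345 = 15870.

Government cost = 15870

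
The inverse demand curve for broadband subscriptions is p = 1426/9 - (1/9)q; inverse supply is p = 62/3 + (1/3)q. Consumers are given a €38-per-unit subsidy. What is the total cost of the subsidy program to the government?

Government cost = €15029

Pre-subsidy: 1426/9 - (1/9)q = 62/3 + (1/3)q gives q* = 310 and p* = 124.
With the rebate, buyers effectively pay pb = ps − 38, where ps is the price sellers receive.
On the curves, pb = 1426/9 - (1/9)q and ps = 62/3 + (1/3)q; the wedge ps − pb = 38 gives 62/3 + (1/3)q − (1426/9 - (1/9)q) = 38, so q' = 395.5.
Then pb = 1426/9 − (1/9)·395.5 = 114.5 and ps = 62/3 + (1/3)·395.5 = 152.5.
Government outlay = subsidy × quantity = 38 × 395.5 = 15029.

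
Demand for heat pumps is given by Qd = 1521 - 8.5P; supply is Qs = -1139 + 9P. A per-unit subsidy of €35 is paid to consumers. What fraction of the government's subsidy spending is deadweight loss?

DWL / government spending = 153/764

Pre-subsidy: 1521 - 8.5P = -1139 + 9P gives P* = 152, Q* = 229.
With the rebate, buyers effectively pay Pb = Ps − 35, where Ps is the price sellers receive.
Demand in terms of Ps becomes Qd = 1521 − 8.5(Ps − 35) = 1818.5 - 8.5Ps. Setting this equal to supply: 1818.5 - 8.5Ps = -1139 + 9Ps, so Ps = 169.
Buyers pay Pb = 169 − 35 = 134; Q' = -1139 + 9·169 = 382.
ΔCS = ½(229 + 382)(152 − 134) = 5499; ΔPS = ½(229 + 382)(169 − 152) = 5193.5.
Government spending = 35 × 382 = 13370.
DWL = ½ × 35 × (382 − 229) = 2677.5; fraction = 2677.5 / 13370 = 153/764.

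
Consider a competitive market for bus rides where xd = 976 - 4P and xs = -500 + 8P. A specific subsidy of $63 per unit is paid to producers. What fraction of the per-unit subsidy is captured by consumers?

Pre-subsidy: 976 - 4P = -500 + 8P gives P* = 123, x* = 484.
With the subsidy, sellers receive Ps = Pb + 63 for each unit, where Pb is the price buyers pay.
Supply in terms of Pb becomes xs = -500 + 8(Pb + 63) = 4 + 8Pb. Setting this equal to demand: 976 - 4Pb = 4 + 8Pb, so Pb = 81.
Sellers receive Ps = 81 + 63 = 144; x' = 976 − 4·81 = 652.
Buyers' price falls by P* − Pb = 123 − 81 = 42; sellers' price rises by Ps − P* = 144 − 123 = 21.
So consumers capture 42/63 = 2/3 of each unit of subsidy.

Consumer share = 2/3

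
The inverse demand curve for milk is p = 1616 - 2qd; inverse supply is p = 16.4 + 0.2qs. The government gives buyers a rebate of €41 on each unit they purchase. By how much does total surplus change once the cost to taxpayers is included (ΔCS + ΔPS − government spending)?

Pre-subsidy: 1616 - 2q = 16.4 + 0.2q gives q* = 7998/11 and p* = 1780/11.
With the rebate, buyers effectively pay pb = ps − 41, where ps is the price sellers receive.
On the curves, pb = 1616 - 2q and ps = 16.4 + 0.2q; the wedge ps − pb = 41 gives 16.4 + 0.2q − (1616 - 2q) = 41, so q' = 8203/11.
Then pb = 1616 − 2·(8203/11) = 1370/11 and ps = 16.4 + 0.2·(8203/11) = 1821/11.
ΔCS = ½(7998/11 + 8203/11)(1780/11 − 1370/11) = 3321205/121; ΔPS = ½(7998/11 + 8203/11)(1821/11 − 1780/11) = 664241/242.
Government spending = 41 × 8203/11 = 336323/11.
Net change = 3321205/121 + 664241/242 − 336323/11 = -8405/22. The loss equals the DWL triangle ½·41·205/11.

Net change in total surplus = -8405/22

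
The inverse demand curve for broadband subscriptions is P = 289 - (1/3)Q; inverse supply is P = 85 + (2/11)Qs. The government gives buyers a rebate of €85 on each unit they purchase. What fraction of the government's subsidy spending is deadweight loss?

DWL / government spending = 5/34

Pre-subsidy: 289 - (1/3)Q = 85 + (2/11)Q gives Q* = 396 and P* = 157.
With the rebate, buyers effectively pay Pb = Ps − 85, where Ps is the price sellers receive.
On the curves, Pb = 289 - (1/3)Q and Ps = 85 + (2/11)Q; the wedge Ps − Pb = 85 gives 85 + (2/11)Q − (289 - (1/3)Q) = 85, so Q' = 561.
Then Pb = 289 − (1/3)·561 = 102 and Ps = 85 + (2/11)·561 = 187.
ΔCS = ½(396 + 561)(157 − 102) = 26317.5; ΔPS = ½(396 + 561)(187 − 157) = 14355.
Government spending = 85 × 561 = 47685.
DWL = ½ × 85 × (561 − 396) = 7012.5; fraction = 7012.5 / 47685 = 5/34.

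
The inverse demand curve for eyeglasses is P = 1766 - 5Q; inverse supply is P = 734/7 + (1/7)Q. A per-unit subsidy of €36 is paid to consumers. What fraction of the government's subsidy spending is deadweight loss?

Pre-subsidy: 1766 - 5Q = 734/7 + (1/7)Q gives Q* = 323 and P* = 151.
With the rebate, buyers effectively pay Pb = Ps − 36, where Ps is the price sellers receive.
On the curves, Pb = 1766 - 5Q and Ps = 734/7 + (1/7)Q; the wedge Ps − Pb = 36 gives 734/7 + (1/7)Q − (1766 - 5Q) = 36, so Q' = 330.
Then Pb = 1766 − 5·330 = 116 and Ps = 734/7 + (1/7)·330 = 152.
ΔCS = ½(323 + 330)(151 − 116) = 11427.5; ΔPS = ½(323 + 330)(152 − 151) = 326.5.
Government spending = 36 × 330 = 11880.
DWL = ½ × 36 × (330 − 323) = 126; fraction = 126 / 11880 = 7/660.

DWL / government spending = 7/660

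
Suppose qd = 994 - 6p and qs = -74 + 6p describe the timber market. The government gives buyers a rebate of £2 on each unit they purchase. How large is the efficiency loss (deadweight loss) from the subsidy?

Deadweight loss = £6

Pre-subsidy: 994 - 6p = -74 + 6p gives p* = 89, q* = 460.
With the rebate, buyers effectively pay pb = ps − 2, where ps is the price sellers receive.
Demand in terms of ps becomes qd = 994 − 6(ps − 2) = 1006 - 6ps. Setting this equal to supply: 1006 - 6ps = -74 + 6ps, so ps = 90.
Buyers pay pb = 90 − 2 = 88; q' = -74 + 6·90 = 466.
The subsidy expands output by 466 − 460 = 6 past the efficient level; on those units the gap between marginal cost and willingness to pay runs from 0 up to 2.
DWL = ½ × 2 × 6 = 6.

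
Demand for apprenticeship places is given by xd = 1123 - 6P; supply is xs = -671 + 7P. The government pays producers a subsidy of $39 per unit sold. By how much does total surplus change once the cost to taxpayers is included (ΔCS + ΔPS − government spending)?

Net change in total surplus = -$2457

Pre-subsidy: 1123 - 6P = -671 + 7P gives P* = 138, x* = 295.
With the subsidy, sellers receive Ps = Pb + 39 for each unit, where Pb is the price buyers pay.
Supply in terms of Pb becomes xs = -671 + 7(Pb + 39) = -398 + 7Pb. Setting this equal to demand: 1123 - 6Pb = -398 + 7Pb, so Pb = 117.
Sellers receive Ps = 117 + 39 = 156; x' = 1123 − 6·117 = 421.
ΔCS = ½(295 + 421)(138 − 117) = 7518; ΔPS = ½(295 + 421)(156 − 138) = 6444.
Government spending = 39 × 421 = 16419.
Net change = 7518 + 6444 − 16419 = -2457. The loss equals the DWL triangle ½·39·126.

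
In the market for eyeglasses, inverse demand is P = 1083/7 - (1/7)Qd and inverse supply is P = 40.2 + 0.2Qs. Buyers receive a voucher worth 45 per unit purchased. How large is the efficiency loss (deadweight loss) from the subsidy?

Deadweight loss = 2953.125

Pre-subsidy: 1083/7 - (1/7)Q = 40.2 + 0.2Q gives Q* = 334 and P* = 107.
With the rebate, buyers effectively pay Pb = Ps − 45, where Ps is the price sellers receive.
On the curves, Pb = 1083/7 - (1/7)Q and Ps = 40.2 + 0.2Q; the wedge Ps − Pb = 45 gives 40.2 + 0.2Q − (1083/7 - (1/7)Q) = 45, so Q' = 465.25.
Then Pb = 1083/7 − (1/7)·465.25 = 88.25 and Ps = 40.2 + 0.2·465.25 = 133.25.
The subsidy expands output by 465.25 − 334 = 131.25 past the efficient level; on those units the gap between marginal cost and willingness to pay runs from 0 up to 45.
DWL = ½ × 45 × 131.25 = 2953.125.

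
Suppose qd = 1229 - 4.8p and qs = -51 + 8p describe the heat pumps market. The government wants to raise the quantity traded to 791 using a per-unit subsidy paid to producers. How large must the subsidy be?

At q = 791, invert demand for the buyer price: pb = (1229 − 791)/4.8 = 91.25; invert supply for the seller price: ps = (791 − (-51))/8 = 105.25.
The subsidy must fill the gap: s = ps − pb = 105.25 − 91.25 = 14.

Required subsidy s = 14 per unit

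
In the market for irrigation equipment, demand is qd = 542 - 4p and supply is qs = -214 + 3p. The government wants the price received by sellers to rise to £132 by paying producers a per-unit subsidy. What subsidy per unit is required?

At a seller price of 132, quantity supplied is -214 + 3·132 = 182.
Buyers absorb 182 only when they pay pb with 542 − 4·pb = 182, i.e. pb = 90.
s = ps − pb = 132 − 90 = 42.

Required subsidy s = £42 per unit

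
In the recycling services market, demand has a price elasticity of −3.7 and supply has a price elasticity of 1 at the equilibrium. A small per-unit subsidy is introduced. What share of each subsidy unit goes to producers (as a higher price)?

Producer share = 37/47

For a small subsidy around the equilibrium, the benefit split depends on the relative slopes, which at a point are proportional to the elasticities.
Buyer share = εs/(εs + |εd|) = 1/(1 + 3.7) = 10/47; seller share = |εd|/(εs + |εd|) = 37/47.
So producers capture 37/47 of the subsidy.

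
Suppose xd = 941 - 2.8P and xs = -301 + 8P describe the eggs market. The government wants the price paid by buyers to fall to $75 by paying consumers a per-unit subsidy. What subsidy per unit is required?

Required subsidy s = $54 per unit

At a buyer price of 75, quantity demanded is 941 − 2.8·75 = 731.
Sellers supply 731 only when they receive Ps with -301 + 8·Ps = 731, i.e. Ps = 129.
s = Ps − Pb = 129 − 75 = 54.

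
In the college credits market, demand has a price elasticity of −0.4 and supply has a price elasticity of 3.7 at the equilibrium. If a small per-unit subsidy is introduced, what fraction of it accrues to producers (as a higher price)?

Producer share = 4/41

For a small subsidy around the equilibrium, the benefit split depends on the relative slopes, which at a point are proportional to the elasticities.
Buyer share = εs/(εs + |εd|) = 3.7/(3.7 + 0.4) = 37/41; seller share = |εd|/(εs + |εd|) = 4/41.
So producers capture 4/41 of the subsidy.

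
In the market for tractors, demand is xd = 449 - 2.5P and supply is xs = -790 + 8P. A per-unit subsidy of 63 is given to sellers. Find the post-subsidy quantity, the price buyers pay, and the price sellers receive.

Pre-subsidy: 449 - 2.5P = -790 + 8P gives P* = 118, x* = 154.
With the subsidy, sellers receive Ps = Pb + 63 for each unit, where Pb is the price buyers pay.
Supply in terms of Pb becomes xs = -790 + 8(Pb + 63) = -286 + 8Pb. Setting this equal to demand: 449 - 2.5Pb = -286 + 8Pb, so Pb = 70.
Sellers receive Ps = 70 + 63 = 133; x' = 449 − 2.5·70 = 274.

x' = 274; buyers pay 70; sellers receive 133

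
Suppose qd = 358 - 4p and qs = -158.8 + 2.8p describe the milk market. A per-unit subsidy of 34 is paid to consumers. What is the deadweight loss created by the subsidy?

Pre-subsidy: 358 - 4p = -158.8 + 2.8p gives p* = 76, q* = 54.
With the rebate, buyers effectively pay pb = ps − 34, where ps is the price sellers receive.
Demand in terms of ps becomes qd = 358 − 4(ps − 34) = 494 - 4ps. Setting this equal to supply: 494 - 4ps = -158.8 + 2.8ps, so ps = 96.
Buyers pay pb = 96 − 34 = 62; q' = -158.8 + 2.8·96 = 110.
The subsidy expands output by 110 − 54 = 56 past the efficient level; on those units the gap between marginal cost and willingness to pay runs from 0 up to 34.
DWL = ½ × 34 × 56 = 952.

Deadweight loss = 952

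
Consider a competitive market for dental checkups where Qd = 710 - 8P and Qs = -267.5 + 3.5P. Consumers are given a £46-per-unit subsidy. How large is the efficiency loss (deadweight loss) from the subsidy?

Deadweight loss = £2576

Pre-subsidy: 710 - 8P = -267.5 + 3.5P gives P* = 85, Q* = 30.
With the rebate, buyers effectively pay Pb = Ps − 46, where Ps is the price sellers receive.
Demand in terms of Ps becomes Qd = 710 − 8(Ps − 46) = 1078 - 8Ps. Setting this equal to supply: 1078 - 8Ps = -267.5 + 3.5Ps, so Ps = 117.
Buyers pay Pb = 117 − 46 = 71; Q' = -267.5 + 3.5·117 = 142.
The subsidy expands output by 142 − 30 = 112 past the efficient level; on those units the gap between marginal cost and willingness to pay runs from 0 up to 46.
DWL = ½ × 46 × 112 = 2576.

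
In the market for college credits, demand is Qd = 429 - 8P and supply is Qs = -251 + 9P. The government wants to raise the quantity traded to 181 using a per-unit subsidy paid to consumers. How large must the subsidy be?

Required subsidy s = 17 per unit

At Q = 181, invert demand for the buyer price: Pb = (429 − 181)/8 = 31; invert supply for the seller price: Ps = (181 − (-251))/9 = 48.
The subsidy must fill the gap: s = Ps − Pb = 48 − 31 = 17.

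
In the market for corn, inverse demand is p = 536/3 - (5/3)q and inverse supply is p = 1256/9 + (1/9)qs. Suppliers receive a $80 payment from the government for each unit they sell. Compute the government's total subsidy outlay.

Pre-subsidy: 536/3 - (5/3)q = 1256/9 + (1/9)q gives q* = 22 and p* = 142.
With the subsidy, sellers receive ps = pb + 80 for each unit, where pb is the price buyers pay.
On the curves, pb = 536/3 - (5/3)q and ps = 1256/9 + (1/9)q; the wedge ps − pb = 80 gives 1256/9 + (1/9)q − (536/3 - (5/3)q) = 80, so q' = 67.
Then pb = 536/3 − (5/3)·67 = 67 and ps = 1256/9 + (1/9)·67 = 147.
Government outlay = subsidy × quantity = 80 × 67 = 5360.

Government cost = $5360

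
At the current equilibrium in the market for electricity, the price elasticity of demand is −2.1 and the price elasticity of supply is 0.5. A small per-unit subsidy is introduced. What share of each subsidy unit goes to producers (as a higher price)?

Producer share = 21/26

For a small subsidy around the equilibrium, the benefit split depends on the relative slopes, which at a point are proportional to the elasticities.
Buyer share = εs/(εs + |εd|) = 0.5/(0.5 + 2.1) = 5/26; seller share = |εd|/(εs + |εd|) = 21/26.
So producers capture 21/26 of the subsidy.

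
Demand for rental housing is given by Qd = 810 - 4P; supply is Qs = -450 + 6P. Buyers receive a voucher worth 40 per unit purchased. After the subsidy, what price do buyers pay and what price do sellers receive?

Pre-subsidy: 810 - 4P = -450 + 6P gives P* = 126, Q* = 306.
With the rebate, buyers effectively pay Pb = Ps − 40, where Ps is the price sellers receive.
Demand in terms of Ps becomes Qd = 810 − 4(Ps − 40) = 970 - 4Ps. Setting this equal to supply: 970 - 4Ps = -450 + 6Ps, so Ps = 142.
Buyers pay Pb = 142 − 40 = 102; Q' = -450 + 6·142 = 402.

Buyers pay 102; sellers receive 142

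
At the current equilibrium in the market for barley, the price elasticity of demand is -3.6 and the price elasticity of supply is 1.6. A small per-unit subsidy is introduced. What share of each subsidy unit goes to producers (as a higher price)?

Producer share = 9/13

For a small subsidy around the equilibrium, the benefit split depends on the relative slopes, which at a point are proportional to the elasticities.
Buyer share = εs/(εs + |εd|) = 1.6/(1.6 + 3.6) = 4/13; seller share = |εd|/(εs + |εd|) = 9/13.
So producers capture 9/13 of the subsidy.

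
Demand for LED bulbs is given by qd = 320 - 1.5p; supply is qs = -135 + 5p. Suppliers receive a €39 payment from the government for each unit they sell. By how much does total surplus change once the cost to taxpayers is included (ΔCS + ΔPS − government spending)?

Pre-subsidy: 320 - 1.5p = -135 + 5p gives p* = 70, q* = 215.
With the subsidy, sellers receive ps = pb + 39 for each unit, where pb is the price buyers pay.
Supply in terms of pb becomes qs = -135 + 5(pb + 39) = 60 + 5pb. Setting this equal to demand: 320 - 1.5pb = 60 + 5pb, so pb = 40.
Sellers receive ps = 40 + 39 = 79; q' = 320 − 1.5·40 = 260.
ΔCS = ½(215 + 260)(70 − 40) = 7125; ΔPS = ½(215 + 260)(79 − 70) = 2137.5.
Government spending = 39 × 260 = 10140.
Net change = 7125 + 2137.5 − 10140 = -877.5. The loss equals the DWL triangle ½·39·45.

Net change in total surplus = -€877.5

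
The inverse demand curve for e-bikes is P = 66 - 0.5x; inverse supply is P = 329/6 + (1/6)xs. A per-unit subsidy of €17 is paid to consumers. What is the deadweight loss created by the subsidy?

Pre-subsidy: 66 - 0.5x = 329/6 + (1/6)x gives x* = 16.75 and P* = 57.625.
With the rebate, buyers effectively pay Pb = Ps − 17, where Ps is the price sellers receive.
On the curves, Pb = 66 - 0.5x and Ps = 329/6 + (1/6)x; the wedge Ps − Pb = 17 gives 329/6 + (1/6)x − (66 - 0.5x) = 17, so x' = 42.25.
Then Pb = 66 − 0.5·42.25 = 44.875 and Ps = 329/6 + (1/6)·42.25 = 61.875.
The subsidy expands output by 42.25 − 16.75 = 25.5 past the efficient level; on those units the gap between marginal cost and willingness to pay runs from 0 up to 17.
DWL = ½ × 17 × 25.5 = 216.75.

Deadweight loss = €216.75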